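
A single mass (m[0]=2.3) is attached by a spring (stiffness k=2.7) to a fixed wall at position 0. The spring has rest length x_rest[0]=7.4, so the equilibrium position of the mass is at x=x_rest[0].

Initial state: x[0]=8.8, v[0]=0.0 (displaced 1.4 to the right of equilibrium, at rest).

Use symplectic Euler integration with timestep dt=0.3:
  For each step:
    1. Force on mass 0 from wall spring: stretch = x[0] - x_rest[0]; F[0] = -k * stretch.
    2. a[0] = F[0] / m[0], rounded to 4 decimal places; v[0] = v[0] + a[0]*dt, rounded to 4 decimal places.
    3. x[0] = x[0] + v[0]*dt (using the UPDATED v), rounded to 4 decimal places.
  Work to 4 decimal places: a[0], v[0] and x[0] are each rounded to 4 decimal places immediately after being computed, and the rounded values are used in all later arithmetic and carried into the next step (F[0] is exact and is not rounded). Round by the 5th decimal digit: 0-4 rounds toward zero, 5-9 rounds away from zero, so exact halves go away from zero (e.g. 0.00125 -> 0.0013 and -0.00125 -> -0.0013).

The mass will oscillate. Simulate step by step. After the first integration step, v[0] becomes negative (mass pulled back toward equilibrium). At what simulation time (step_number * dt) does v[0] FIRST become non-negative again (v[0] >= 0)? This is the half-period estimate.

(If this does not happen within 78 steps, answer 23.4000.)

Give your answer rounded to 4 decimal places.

Answer: 3.0000

Derivation:
Step 0: x=[8.8000] v=[0.0000]
Step 1: x=[8.6521] v=[-0.4931]
Step 2: x=[8.3719] v=[-0.9341]
Step 3: x=[7.9890] v=[-1.2764]
Step 4: x=[7.5439] v=[-1.4838]
Step 5: x=[7.0836] v=[-1.5345]
Step 6: x=[6.6567] v=[-1.4231]
Step 7: x=[6.3083] v=[-1.1613]
Step 8: x=[6.0753] v=[-0.7768]
Step 9: x=[5.9822] v=[-0.3103]
Step 10: x=[6.0389] v=[0.1890]
First v>=0 after going negative at step 10, time=3.0000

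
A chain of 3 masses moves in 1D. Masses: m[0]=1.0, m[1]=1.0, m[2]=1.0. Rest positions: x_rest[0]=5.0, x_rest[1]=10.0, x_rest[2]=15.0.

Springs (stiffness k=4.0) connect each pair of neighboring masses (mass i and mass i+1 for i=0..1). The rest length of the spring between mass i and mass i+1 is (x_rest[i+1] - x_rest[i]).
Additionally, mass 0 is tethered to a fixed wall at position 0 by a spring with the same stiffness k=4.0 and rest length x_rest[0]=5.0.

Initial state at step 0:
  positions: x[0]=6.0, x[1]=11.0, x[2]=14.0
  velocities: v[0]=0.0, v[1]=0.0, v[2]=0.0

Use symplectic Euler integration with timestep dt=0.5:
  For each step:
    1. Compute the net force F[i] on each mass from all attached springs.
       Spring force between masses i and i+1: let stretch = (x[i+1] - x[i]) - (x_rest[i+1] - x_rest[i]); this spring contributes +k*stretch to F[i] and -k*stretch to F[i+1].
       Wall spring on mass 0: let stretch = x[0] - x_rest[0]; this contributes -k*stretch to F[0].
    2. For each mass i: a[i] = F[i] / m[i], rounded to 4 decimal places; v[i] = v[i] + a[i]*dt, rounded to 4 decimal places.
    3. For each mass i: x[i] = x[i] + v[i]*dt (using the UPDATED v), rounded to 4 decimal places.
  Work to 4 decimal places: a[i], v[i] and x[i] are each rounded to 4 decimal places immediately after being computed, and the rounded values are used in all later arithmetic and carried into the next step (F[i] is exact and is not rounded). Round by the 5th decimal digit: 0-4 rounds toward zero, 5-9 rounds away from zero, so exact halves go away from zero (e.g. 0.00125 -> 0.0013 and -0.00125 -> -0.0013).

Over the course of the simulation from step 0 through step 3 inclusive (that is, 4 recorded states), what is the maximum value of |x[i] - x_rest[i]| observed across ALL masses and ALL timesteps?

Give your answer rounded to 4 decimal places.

Step 0: x=[6.0000 11.0000 14.0000] v=[0.0000 0.0000 0.0000]
Step 1: x=[5.0000 9.0000 16.0000] v=[-2.0000 -4.0000 4.0000]
Step 2: x=[3.0000 10.0000 16.0000] v=[-4.0000 2.0000 0.0000]
Step 3: x=[5.0000 10.0000 15.0000] v=[4.0000 0.0000 -2.0000]
Max displacement = 2.0000

Answer: 2.0000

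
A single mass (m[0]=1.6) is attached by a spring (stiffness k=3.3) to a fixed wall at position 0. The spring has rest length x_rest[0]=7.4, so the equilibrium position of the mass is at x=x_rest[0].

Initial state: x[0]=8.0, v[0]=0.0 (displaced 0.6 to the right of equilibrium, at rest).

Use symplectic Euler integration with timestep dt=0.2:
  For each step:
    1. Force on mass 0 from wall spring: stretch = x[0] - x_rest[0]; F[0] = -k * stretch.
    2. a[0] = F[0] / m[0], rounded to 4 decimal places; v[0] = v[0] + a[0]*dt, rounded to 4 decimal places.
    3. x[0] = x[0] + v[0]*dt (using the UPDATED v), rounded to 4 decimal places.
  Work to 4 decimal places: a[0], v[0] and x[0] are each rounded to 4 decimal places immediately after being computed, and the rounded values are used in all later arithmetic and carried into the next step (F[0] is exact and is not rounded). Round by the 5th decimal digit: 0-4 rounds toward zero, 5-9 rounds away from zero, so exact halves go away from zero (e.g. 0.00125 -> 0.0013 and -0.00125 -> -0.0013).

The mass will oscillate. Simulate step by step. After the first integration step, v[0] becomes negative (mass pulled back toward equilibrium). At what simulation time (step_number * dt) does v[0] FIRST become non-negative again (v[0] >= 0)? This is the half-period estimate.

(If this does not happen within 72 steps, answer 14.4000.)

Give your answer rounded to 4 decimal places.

Step 0: x=[8.0000] v=[0.0000]
Step 1: x=[7.9505] v=[-0.2475]
Step 2: x=[7.8556] v=[-0.4746]
Step 3: x=[7.7231] v=[-0.6625]
Step 4: x=[7.5639] v=[-0.7958]
Step 5: x=[7.3912] v=[-0.8634]
Step 6: x=[7.2192] v=[-0.8598]
Step 7: x=[7.0622] v=[-0.7852]
Step 8: x=[6.9330] v=[-0.6459]
Step 9: x=[6.8423] v=[-0.4533]
Step 10: x=[6.7977] v=[-0.2232]
Step 11: x=[6.8027] v=[0.0252]
First v>=0 after going negative at step 11, time=2.2000

Answer: 2.2000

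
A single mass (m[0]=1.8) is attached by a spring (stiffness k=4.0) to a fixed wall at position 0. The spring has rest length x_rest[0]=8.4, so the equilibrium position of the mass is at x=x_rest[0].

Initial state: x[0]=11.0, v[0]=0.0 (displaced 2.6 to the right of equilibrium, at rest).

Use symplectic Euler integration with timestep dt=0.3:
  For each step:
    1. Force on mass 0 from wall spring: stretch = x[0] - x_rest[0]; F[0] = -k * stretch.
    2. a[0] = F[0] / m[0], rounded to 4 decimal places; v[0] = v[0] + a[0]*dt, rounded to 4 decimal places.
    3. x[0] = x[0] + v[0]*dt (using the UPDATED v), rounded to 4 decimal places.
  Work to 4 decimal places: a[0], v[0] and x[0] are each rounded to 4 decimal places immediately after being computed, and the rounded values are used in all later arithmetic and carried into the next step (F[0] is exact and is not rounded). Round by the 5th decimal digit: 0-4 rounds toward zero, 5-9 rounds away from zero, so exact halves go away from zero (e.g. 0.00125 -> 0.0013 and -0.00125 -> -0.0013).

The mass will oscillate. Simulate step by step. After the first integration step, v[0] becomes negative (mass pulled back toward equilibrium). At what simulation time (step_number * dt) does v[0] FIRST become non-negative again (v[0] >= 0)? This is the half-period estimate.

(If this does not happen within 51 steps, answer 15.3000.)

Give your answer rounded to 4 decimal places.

Answer: 2.1000

Derivation:
Step 0: x=[11.0000] v=[0.0000]
Step 1: x=[10.4800] v=[-1.7333]
Step 2: x=[9.5440] v=[-3.1200]
Step 3: x=[8.3792] v=[-3.8827]
Step 4: x=[7.2186] v=[-3.8688]
Step 5: x=[6.2942] v=[-3.0812]
Step 6: x=[5.7910] v=[-1.6773]
Step 7: x=[5.8096] v=[0.0620]
First v>=0 after going negative at step 7, time=2.1000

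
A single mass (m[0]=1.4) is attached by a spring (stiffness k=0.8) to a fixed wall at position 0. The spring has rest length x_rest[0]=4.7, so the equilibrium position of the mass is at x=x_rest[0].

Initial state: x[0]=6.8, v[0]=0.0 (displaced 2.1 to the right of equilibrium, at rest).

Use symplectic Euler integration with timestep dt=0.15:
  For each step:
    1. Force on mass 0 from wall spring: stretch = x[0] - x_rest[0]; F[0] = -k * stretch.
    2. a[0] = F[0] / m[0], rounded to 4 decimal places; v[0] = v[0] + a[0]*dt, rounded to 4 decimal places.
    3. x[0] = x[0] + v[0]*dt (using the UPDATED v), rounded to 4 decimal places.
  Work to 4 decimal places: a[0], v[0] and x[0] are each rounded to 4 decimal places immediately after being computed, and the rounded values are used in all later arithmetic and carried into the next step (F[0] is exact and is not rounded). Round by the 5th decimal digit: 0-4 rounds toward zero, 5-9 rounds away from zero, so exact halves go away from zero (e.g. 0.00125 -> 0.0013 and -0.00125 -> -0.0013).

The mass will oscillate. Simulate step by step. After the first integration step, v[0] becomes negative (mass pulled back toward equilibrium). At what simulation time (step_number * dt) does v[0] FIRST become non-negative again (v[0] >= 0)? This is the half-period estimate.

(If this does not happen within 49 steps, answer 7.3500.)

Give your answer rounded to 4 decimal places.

Step 0: x=[6.8000] v=[0.0000]
Step 1: x=[6.7730] v=[-0.1800]
Step 2: x=[6.7193] v=[-0.3577]
Step 3: x=[6.6397] v=[-0.5308]
Step 4: x=[6.5351] v=[-0.6971]
Step 5: x=[6.4069] v=[-0.8544]
Step 6: x=[6.2568] v=[-1.0007]
Step 7: x=[6.0867] v=[-1.1341]
Step 8: x=[5.8988] v=[-1.2530]
Step 9: x=[5.6954] v=[-1.3558]
Step 10: x=[5.4792] v=[-1.4411]
Step 11: x=[5.2530] v=[-1.5079]
Step 12: x=[5.0197] v=[-1.5553]
Step 13: x=[4.7823] v=[-1.5827]
Step 14: x=[4.5438] v=[-1.5898]
Step 15: x=[4.3073] v=[-1.5764]
Step 16: x=[4.0759] v=[-1.5427]
Step 17: x=[3.8525] v=[-1.4892]
Step 18: x=[3.6400] v=[-1.4166]
Step 19: x=[3.4411] v=[-1.3257]
Step 20: x=[3.2584] v=[-1.2178]
Step 21: x=[3.0943] v=[-1.0942]
Step 22: x=[2.9508] v=[-0.9566]
Step 23: x=[2.8298] v=[-0.8067]
Step 24: x=[2.7328] v=[-0.6464]
Step 25: x=[2.6611] v=[-0.4778]
Step 26: x=[2.6157] v=[-0.3030]
Step 27: x=[2.5970] v=[-0.1244]
Step 28: x=[2.6054] v=[0.0559]
First v>=0 after going negative at step 28, time=4.2000

Answer: 4.2000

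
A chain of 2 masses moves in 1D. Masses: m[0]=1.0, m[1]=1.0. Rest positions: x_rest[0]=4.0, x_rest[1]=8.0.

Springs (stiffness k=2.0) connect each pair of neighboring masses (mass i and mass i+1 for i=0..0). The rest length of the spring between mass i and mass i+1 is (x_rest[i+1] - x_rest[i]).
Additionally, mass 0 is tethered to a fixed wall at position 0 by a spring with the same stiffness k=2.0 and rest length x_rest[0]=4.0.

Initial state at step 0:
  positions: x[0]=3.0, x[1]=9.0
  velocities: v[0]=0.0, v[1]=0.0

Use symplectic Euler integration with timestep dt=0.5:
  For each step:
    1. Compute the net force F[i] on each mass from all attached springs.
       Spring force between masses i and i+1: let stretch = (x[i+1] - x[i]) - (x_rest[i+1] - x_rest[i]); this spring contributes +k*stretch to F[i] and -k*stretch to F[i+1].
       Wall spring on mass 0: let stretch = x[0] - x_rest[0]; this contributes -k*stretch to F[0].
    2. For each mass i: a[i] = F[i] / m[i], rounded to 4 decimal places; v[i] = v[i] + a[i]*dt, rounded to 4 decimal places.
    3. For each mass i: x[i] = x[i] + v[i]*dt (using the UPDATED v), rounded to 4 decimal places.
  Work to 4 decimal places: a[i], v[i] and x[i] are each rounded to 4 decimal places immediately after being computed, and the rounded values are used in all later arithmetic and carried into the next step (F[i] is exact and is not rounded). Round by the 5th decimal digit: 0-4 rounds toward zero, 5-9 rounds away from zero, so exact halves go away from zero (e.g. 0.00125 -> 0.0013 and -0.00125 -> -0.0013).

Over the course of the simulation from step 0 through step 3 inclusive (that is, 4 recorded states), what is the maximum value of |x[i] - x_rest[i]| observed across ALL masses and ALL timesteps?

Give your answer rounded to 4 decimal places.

Step 0: x=[3.0000 9.0000] v=[0.0000 0.0000]
Step 1: x=[4.5000 8.0000] v=[3.0000 -2.0000]
Step 2: x=[5.5000 7.2500] v=[2.0000 -1.5000]
Step 3: x=[4.6250 7.6250] v=[-1.7500 0.7500]
Max displacement = 1.5000

Answer: 1.5000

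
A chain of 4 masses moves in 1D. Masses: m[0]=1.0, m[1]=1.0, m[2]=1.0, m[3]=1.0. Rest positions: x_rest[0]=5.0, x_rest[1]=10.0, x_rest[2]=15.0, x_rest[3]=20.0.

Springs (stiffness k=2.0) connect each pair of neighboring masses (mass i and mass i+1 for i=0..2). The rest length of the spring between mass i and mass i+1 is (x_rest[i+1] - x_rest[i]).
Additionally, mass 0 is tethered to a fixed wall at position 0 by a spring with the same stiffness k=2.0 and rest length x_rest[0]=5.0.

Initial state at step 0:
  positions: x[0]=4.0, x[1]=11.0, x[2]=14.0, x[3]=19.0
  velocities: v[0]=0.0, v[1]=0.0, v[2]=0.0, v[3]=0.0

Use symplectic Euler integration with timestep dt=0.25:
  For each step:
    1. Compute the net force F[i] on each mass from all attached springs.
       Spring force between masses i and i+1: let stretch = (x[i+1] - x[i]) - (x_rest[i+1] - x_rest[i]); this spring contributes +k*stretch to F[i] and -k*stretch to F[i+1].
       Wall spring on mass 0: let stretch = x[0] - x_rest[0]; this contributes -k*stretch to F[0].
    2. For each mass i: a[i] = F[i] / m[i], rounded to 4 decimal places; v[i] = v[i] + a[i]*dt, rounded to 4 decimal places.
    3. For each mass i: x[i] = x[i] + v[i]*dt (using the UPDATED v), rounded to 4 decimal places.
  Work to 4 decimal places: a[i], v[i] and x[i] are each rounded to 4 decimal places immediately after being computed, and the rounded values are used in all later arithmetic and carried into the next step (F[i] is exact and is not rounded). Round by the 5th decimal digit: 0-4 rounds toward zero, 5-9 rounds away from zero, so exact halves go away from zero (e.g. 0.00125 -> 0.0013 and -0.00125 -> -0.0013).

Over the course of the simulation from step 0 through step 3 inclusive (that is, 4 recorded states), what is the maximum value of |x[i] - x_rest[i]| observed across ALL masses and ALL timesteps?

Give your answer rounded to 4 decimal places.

Answer: 1.0703

Derivation:
Step 0: x=[4.0000 11.0000 14.0000 19.0000] v=[0.0000 0.0000 0.0000 0.0000]
Step 1: x=[4.3750 10.5000 14.2500 19.0000] v=[1.5000 -2.0000 1.0000 0.0000]
Step 2: x=[4.9688 9.7031 14.6250 19.0313] v=[2.3750 -3.1875 1.5000 0.1250]
Step 3: x=[5.5333 8.9297 14.9356 19.1368] v=[2.2578 -3.0937 1.2422 0.4219]
Max displacement = 1.0703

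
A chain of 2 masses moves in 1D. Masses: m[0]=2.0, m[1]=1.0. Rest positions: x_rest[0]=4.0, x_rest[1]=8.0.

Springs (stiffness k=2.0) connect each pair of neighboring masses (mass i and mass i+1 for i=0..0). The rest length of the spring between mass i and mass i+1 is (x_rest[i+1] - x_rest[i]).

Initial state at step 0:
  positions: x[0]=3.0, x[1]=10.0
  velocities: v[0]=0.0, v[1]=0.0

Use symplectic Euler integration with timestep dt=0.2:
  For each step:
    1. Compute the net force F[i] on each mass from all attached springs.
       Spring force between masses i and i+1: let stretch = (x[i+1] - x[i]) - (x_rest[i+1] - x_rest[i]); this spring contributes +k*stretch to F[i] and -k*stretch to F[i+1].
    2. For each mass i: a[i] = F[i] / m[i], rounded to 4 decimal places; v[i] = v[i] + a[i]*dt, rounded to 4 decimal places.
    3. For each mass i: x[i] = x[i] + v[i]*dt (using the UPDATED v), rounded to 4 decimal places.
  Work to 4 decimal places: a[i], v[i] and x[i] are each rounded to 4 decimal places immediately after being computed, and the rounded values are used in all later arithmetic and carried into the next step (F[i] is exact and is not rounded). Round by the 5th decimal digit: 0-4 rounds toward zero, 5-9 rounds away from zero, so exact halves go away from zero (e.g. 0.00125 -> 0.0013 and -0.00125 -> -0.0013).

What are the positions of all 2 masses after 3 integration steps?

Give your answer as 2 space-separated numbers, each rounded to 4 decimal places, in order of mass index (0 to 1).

Step 0: x=[3.0000 10.0000] v=[0.0000 0.0000]
Step 1: x=[3.1200 9.7600] v=[0.6000 -1.2000]
Step 2: x=[3.3456 9.3088] v=[1.1280 -2.2560]
Step 3: x=[3.6497 8.7005] v=[1.5206 -3.0413]

Answer: 3.6497 8.7005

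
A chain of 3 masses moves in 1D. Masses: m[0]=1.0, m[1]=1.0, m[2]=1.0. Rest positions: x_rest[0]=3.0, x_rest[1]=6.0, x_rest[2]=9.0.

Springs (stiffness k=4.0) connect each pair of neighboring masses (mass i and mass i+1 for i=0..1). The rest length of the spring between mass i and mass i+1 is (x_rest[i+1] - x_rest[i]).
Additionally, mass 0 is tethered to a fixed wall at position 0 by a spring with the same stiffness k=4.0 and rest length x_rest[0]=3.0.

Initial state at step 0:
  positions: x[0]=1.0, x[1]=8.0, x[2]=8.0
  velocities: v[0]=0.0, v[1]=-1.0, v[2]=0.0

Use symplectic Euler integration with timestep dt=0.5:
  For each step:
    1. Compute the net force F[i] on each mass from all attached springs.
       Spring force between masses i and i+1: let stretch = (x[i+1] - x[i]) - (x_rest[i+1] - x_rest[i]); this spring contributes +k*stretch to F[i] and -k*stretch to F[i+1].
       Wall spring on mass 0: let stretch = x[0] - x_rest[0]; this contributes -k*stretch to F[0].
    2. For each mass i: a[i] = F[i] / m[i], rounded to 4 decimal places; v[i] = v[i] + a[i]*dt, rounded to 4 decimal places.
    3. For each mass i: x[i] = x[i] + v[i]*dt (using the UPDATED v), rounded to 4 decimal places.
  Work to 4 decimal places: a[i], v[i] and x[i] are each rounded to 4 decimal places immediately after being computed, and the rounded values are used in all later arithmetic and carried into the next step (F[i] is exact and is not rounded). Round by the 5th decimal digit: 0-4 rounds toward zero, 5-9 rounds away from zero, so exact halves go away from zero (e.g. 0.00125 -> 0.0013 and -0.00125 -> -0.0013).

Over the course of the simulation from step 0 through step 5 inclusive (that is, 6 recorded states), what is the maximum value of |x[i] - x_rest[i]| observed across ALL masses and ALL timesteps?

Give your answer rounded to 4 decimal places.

Step 0: x=[1.0000 8.0000 8.0000] v=[0.0000 -1.0000 0.0000]
Step 1: x=[7.0000 0.5000 11.0000] v=[12.0000 -15.0000 6.0000]
Step 2: x=[-0.5000 10.0000 6.5000] v=[-15.0000 19.0000 -9.0000]
Step 3: x=[3.0000 5.5000 8.5000] v=[7.0000 -9.0000 4.0000]
Step 4: x=[6.0000 1.5000 10.5000] v=[6.0000 -8.0000 4.0000]
Step 5: x=[-1.5000 11.0000 6.5000] v=[-15.0000 19.0000 -8.0000]
Max displacement = 5.5000

Answer: 5.5000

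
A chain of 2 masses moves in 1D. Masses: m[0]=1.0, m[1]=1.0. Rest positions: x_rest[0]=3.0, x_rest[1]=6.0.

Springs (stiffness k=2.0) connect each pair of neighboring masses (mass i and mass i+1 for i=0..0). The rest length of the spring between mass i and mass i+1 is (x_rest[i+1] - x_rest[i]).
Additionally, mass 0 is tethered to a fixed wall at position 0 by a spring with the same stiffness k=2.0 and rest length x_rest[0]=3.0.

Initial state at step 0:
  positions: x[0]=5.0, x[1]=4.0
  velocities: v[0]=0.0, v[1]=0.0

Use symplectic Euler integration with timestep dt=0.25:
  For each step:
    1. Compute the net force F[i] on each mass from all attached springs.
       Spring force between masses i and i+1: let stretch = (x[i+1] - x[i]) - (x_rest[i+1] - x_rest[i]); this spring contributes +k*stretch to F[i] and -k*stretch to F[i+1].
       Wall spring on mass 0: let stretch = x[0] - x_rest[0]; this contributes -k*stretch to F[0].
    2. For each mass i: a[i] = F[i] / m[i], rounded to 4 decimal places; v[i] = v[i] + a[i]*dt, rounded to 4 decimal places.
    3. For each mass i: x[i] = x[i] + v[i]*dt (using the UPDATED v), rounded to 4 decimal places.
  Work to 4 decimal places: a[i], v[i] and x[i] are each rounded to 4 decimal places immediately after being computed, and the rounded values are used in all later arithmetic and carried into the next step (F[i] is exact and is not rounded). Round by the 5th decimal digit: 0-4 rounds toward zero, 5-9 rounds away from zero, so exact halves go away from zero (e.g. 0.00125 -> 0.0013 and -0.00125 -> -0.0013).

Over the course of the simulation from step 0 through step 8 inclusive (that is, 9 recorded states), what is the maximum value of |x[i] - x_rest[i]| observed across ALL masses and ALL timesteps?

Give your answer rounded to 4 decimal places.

Answer: 2.5639

Derivation:
Step 0: x=[5.0000 4.0000] v=[0.0000 0.0000]
Step 1: x=[4.2500 4.5000] v=[-3.0000 2.0000]
Step 2: x=[3.0000 5.3438] v=[-5.0000 3.3750]
Step 3: x=[1.6680 6.2696] v=[-5.3281 3.7031]
Step 4: x=[0.7027 6.9952] v=[-3.8613 2.9023]
Step 5: x=[0.4361 7.3092] v=[-1.0664 1.2561]
Step 6: x=[0.9741 7.1391] v=[2.1521 -0.6805]
Step 7: x=[2.1610 6.5734] v=[4.7476 -2.2630]
Step 8: x=[3.6293 5.8311] v=[5.8733 -2.9692]
Max displacement = 2.5639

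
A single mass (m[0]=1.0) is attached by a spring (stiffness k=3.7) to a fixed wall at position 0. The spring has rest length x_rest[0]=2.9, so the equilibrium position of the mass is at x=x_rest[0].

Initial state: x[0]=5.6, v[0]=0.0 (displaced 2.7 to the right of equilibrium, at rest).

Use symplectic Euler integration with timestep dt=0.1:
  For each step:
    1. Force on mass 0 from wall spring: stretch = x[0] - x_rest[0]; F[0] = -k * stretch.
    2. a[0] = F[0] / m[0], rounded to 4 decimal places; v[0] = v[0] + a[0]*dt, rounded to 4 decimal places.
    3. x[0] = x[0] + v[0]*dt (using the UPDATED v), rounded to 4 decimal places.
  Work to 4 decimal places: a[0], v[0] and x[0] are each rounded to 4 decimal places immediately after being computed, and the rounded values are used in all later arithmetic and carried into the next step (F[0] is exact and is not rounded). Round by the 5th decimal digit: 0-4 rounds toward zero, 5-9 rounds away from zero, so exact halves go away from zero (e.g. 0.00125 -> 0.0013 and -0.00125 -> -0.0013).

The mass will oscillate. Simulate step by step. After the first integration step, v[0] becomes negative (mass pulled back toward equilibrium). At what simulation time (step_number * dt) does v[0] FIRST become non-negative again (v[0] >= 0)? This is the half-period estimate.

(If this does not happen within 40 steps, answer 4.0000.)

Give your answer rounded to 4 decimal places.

Step 0: x=[5.6000] v=[0.0000]
Step 1: x=[5.5001] v=[-0.9990]
Step 2: x=[5.3040] v=[-1.9610]
Step 3: x=[5.0190] v=[-2.8505]
Step 4: x=[4.6556] v=[-3.6345]
Step 5: x=[4.2272] v=[-4.2841]
Step 6: x=[3.7497] v=[-4.7752]
Step 7: x=[3.2407] v=[-5.0896]
Step 8: x=[2.7191] v=[-5.2157]
Step 9: x=[2.2042] v=[-5.1488]
Step 10: x=[1.7151] v=[-4.8914]
Step 11: x=[1.2698] v=[-4.4530]
Step 12: x=[0.8848] v=[-3.8498]
Step 13: x=[0.5744] v=[-3.1042]
Step 14: x=[0.3500] v=[-2.2437]
Step 15: x=[0.2200] v=[-1.3002]
Step 16: x=[0.1891] v=[-0.3086]
Step 17: x=[0.2585] v=[0.6944]
First v>=0 after going negative at step 17, time=1.7000

Answer: 1.7000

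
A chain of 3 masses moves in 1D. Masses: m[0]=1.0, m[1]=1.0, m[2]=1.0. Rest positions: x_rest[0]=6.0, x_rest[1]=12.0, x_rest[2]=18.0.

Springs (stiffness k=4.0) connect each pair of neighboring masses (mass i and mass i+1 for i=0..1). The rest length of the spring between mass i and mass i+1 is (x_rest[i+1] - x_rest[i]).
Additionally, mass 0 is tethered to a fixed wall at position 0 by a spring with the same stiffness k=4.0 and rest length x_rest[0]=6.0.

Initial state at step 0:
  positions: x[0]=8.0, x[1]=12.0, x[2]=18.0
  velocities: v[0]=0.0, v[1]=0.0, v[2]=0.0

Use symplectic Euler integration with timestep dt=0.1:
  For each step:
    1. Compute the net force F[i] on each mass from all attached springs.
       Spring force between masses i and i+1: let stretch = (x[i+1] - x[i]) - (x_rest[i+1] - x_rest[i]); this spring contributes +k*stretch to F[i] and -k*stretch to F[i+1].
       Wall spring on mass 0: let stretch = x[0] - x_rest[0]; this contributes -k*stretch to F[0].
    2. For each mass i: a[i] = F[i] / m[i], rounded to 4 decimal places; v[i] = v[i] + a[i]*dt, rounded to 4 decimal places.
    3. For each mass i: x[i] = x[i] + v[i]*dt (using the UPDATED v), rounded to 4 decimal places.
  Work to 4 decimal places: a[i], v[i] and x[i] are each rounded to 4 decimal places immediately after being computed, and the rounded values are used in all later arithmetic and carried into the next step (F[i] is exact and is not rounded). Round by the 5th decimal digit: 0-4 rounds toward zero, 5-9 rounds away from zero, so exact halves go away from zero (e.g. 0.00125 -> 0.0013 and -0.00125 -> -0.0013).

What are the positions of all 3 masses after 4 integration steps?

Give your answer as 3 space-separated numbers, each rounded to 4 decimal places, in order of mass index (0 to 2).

Step 0: x=[8.0000 12.0000 18.0000] v=[0.0000 0.0000 0.0000]
Step 1: x=[7.8400 12.0800 18.0000] v=[-1.6000 0.8000 0.0000]
Step 2: x=[7.5360 12.2272 18.0032] v=[-3.0400 1.4720 0.0320]
Step 3: x=[7.1182 12.4178 18.0154] v=[-4.1779 1.9059 0.1216]
Step 4: x=[6.6277 12.6203 18.0437] v=[-4.9053 2.0251 0.2826]

Answer: 6.6277 12.6203 18.0437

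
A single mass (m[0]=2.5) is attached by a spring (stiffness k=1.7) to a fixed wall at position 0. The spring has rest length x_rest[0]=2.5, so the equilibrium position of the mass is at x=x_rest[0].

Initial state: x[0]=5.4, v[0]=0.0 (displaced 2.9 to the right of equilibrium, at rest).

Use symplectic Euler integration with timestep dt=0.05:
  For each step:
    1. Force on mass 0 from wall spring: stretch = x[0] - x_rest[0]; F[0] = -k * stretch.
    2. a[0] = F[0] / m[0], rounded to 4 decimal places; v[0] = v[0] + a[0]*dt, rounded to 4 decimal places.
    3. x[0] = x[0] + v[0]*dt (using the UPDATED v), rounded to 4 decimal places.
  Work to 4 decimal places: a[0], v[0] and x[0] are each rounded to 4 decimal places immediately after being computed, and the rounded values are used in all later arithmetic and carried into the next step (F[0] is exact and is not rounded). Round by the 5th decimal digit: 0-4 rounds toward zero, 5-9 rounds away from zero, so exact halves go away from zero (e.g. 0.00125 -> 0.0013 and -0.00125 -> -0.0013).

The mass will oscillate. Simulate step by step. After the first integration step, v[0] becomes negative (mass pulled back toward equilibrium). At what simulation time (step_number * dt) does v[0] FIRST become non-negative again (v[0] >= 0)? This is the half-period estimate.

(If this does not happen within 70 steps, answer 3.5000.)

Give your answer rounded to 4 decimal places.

Step 0: x=[5.4000] v=[0.0000]
Step 1: x=[5.3951] v=[-0.0986]
Step 2: x=[5.3853] v=[-0.1970]
Step 3: x=[5.3705] v=[-0.2951]
Step 4: x=[5.3509] v=[-0.3927]
Step 5: x=[5.3264] v=[-0.4896]
Step 6: x=[5.2971] v=[-0.5857]
Step 7: x=[5.2631] v=[-0.6808]
Step 8: x=[5.2244] v=[-0.7747]
Step 9: x=[5.1810] v=[-0.8673]
Step 10: x=[5.1331] v=[-0.9585]
Step 11: x=[5.0807] v=[-1.0480]
Step 12: x=[5.0239] v=[-1.1357]
Step 13: x=[4.9628] v=[-1.2215]
Step 14: x=[4.8975] v=[-1.3052]
Step 15: x=[4.8282] v=[-1.3867]
Step 16: x=[4.7549] v=[-1.4659]
Step 17: x=[4.6778] v=[-1.5426]
Step 18: x=[4.5970] v=[-1.6166]
Step 19: x=[4.5126] v=[-1.6879]
Step 20: x=[4.4248] v=[-1.7563]
Step 21: x=[4.3337] v=[-1.8217]
Step 22: x=[4.2395] v=[-1.8840]
Step 23: x=[4.1423] v=[-1.9431]
Step 24: x=[4.0424] v=[-1.9989]
Step 25: x=[3.9398] v=[-2.0513]
Step 26: x=[3.8348] v=[-2.1003]
Step 27: x=[3.7275] v=[-2.1457]
Step 28: x=[3.6181] v=[-2.1874]
Step 29: x=[3.5068] v=[-2.2254]
Step 30: x=[3.3938] v=[-2.2596]
Step 31: x=[3.2793] v=[-2.2900]
Step 32: x=[3.1635] v=[-2.3165]
Step 33: x=[3.0465] v=[-2.3391]
Step 34: x=[2.9286] v=[-2.3577]
Step 35: x=[2.8100] v=[-2.3723]
Step 36: x=[2.6909] v=[-2.3828]
Step 37: x=[2.5714] v=[-2.3893]
Step 38: x=[2.4518] v=[-2.3917]
Step 39: x=[2.3323] v=[-2.3901]
Step 40: x=[2.2131] v=[-2.3844]
Step 41: x=[2.0944] v=[-2.3746]
Step 42: x=[1.9764] v=[-2.3608]
Step 43: x=[1.8593] v=[-2.3430]
Step 44: x=[1.7432] v=[-2.3212]
Step 45: x=[1.6284] v=[-2.2955]
Step 46: x=[1.5151] v=[-2.2659]
Step 47: x=[1.4035] v=[-2.2324]
Step 48: x=[1.2937] v=[-2.1951]
Step 49: x=[1.1860] v=[-2.1541]
Step 50: x=[1.0805] v=[-2.1094]
Step 51: x=[0.9774] v=[-2.0611]
Step 52: x=[0.8769] v=[-2.0093]
Step 53: x=[0.7792] v=[-1.9541]
Step 54: x=[0.6844] v=[-1.8956]
Step 55: x=[0.5927] v=[-1.8339]
Step 56: x=[0.5042] v=[-1.7691]
Step 57: x=[0.4191] v=[-1.7012]
Step 58: x=[0.3376] v=[-1.6305]
Step 59: x=[0.2598] v=[-1.5570]
Step 60: x=[0.1858] v=[-1.4808]
Step 61: x=[0.1157] v=[-1.4021]
Step 62: x=[0.0497] v=[-1.3210]
Step 63: x=[-0.0122] v=[-1.2377]
Step 64: x=[-0.0698] v=[-1.1523]
Step 65: x=[-0.1230] v=[-1.0649]
Step 66: x=[-0.1718] v=[-0.9757]
Step 67: x=[-0.2160] v=[-0.8849]
Step 68: x=[-0.2556] v=[-0.7926]
Step 69: x=[-0.2905] v=[-0.6989]
Step 70: x=[-0.3207] v=[-0.6040]
v[0] did not become non-negative within 70 steps; using fallback time=3.5000

Answer: 3.5000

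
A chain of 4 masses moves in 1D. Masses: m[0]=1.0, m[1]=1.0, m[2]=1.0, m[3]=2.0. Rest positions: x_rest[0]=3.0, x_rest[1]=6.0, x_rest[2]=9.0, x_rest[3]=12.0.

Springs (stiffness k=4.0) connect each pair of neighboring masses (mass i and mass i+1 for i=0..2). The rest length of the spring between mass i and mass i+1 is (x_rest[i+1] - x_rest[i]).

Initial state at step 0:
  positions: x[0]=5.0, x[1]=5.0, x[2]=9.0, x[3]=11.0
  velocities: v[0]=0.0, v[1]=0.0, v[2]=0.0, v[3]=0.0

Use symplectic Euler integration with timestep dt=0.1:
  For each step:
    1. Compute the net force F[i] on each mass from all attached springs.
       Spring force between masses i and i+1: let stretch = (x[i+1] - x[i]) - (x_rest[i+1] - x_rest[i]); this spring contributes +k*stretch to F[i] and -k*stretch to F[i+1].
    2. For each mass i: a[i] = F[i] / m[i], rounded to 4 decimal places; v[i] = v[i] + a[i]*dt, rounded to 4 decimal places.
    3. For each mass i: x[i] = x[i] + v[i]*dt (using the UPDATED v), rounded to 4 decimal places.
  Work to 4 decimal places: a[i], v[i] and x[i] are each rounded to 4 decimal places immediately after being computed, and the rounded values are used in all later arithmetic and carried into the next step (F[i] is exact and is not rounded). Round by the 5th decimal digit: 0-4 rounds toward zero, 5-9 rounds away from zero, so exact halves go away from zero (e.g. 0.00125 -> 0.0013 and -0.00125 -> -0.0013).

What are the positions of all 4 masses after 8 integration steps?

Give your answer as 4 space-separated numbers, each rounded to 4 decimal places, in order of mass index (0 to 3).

Step 0: x=[5.0000 5.0000 9.0000 11.0000] v=[0.0000 0.0000 0.0000 0.0000]
Step 1: x=[4.8800 5.1600 8.9200 11.0200] v=[-1.2000 1.6000 -0.8000 0.2000]
Step 2: x=[4.6512 5.4592 8.7736 11.0580] v=[-2.2880 2.9920 -1.4640 0.3800]
Step 3: x=[4.3347 5.8587 8.5860 11.1103] v=[-3.1648 3.9946 -1.8760 0.5231]
Step 4: x=[3.9592 6.3063 8.3903 11.1721] v=[-3.7552 4.4759 -1.9572 0.6182]
Step 5: x=[3.5576 6.7434 8.2225 11.2383] v=[-4.0164 4.3707 -1.6781 0.6618]
Step 6: x=[3.1634 7.1122 8.1162 11.3042] v=[-3.9421 3.6880 -1.0634 0.6586]
Step 7: x=[2.8071 7.3632 8.0972 11.3663] v=[-3.5626 2.5101 -0.1898 0.6210]
Step 8: x=[2.5131 7.4613 8.1796 11.4230] v=[-2.9402 0.9813 0.8242 0.5672]

Answer: 2.5131 7.4613 8.1796 11.4230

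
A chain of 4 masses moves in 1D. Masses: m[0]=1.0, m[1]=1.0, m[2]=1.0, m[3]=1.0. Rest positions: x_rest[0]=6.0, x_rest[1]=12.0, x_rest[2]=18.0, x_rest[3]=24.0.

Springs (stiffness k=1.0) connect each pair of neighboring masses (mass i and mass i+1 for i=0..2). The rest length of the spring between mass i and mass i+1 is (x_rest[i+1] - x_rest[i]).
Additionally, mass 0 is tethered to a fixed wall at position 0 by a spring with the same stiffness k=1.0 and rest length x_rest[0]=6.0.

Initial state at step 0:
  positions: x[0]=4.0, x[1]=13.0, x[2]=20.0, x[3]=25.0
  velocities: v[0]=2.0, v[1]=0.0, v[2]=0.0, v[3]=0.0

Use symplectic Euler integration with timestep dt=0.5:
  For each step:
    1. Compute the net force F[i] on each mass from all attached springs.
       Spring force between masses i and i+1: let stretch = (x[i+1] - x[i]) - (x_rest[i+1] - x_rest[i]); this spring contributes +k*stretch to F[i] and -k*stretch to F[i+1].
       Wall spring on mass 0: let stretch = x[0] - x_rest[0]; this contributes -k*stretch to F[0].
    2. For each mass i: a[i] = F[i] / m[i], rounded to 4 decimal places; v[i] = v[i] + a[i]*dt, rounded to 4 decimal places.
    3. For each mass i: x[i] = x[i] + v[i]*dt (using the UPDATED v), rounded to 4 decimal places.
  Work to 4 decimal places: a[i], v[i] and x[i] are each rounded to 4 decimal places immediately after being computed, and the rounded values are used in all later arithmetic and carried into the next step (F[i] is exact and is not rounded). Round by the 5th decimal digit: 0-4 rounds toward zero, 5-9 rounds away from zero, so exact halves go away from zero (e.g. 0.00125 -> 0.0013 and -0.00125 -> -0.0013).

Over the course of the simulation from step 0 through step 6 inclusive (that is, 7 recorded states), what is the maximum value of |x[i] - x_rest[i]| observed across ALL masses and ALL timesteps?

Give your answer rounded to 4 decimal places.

Answer: 3.5469

Derivation:
Step 0: x=[4.0000 13.0000 20.0000 25.0000] v=[2.0000 0.0000 0.0000 0.0000]
Step 1: x=[6.2500 12.5000 19.5000 25.2500] v=[4.5000 -1.0000 -1.0000 0.5000]
Step 2: x=[8.5000 12.1875 18.6875 25.5625] v=[4.5000 -0.6250 -1.6250 0.6250]
Step 3: x=[9.5469 12.5782 17.9688 25.6563] v=[2.0938 0.7813 -1.4375 0.1875]
Step 4: x=[8.9649 13.5587 17.8243 25.3282] v=[-1.1640 1.9610 -0.2891 -0.6563]
Step 5: x=[7.2901 14.4572 18.4894 24.6241] v=[-3.3496 1.7969 1.3301 -1.4083]
Step 6: x=[5.5846 14.5720 19.6801 23.8863] v=[-3.4111 0.2295 2.3814 -1.4757]
Max displacement = 3.5469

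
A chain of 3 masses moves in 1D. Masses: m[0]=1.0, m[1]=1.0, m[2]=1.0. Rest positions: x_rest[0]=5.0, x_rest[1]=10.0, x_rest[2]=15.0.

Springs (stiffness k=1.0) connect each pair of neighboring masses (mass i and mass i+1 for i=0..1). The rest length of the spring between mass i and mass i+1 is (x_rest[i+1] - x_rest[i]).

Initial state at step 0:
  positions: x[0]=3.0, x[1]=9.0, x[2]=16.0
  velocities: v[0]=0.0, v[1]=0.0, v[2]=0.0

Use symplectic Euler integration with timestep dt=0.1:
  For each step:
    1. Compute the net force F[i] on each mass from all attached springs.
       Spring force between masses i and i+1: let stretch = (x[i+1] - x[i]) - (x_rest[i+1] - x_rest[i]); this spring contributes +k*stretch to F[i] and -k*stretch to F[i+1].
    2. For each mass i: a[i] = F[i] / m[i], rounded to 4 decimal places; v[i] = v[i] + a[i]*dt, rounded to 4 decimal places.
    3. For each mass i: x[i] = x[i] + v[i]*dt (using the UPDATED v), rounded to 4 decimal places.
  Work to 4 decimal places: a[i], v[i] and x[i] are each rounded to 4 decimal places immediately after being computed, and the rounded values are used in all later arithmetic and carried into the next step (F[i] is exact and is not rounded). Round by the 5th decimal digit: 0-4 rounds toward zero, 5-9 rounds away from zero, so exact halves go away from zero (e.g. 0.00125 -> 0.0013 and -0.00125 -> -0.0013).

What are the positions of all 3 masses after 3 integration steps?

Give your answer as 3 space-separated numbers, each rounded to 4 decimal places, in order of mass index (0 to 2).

Answer: 3.0600 9.0585 15.8815

Derivation:
Step 0: x=[3.0000 9.0000 16.0000] v=[0.0000 0.0000 0.0000]
Step 1: x=[3.0100 9.0100 15.9800] v=[0.1000 0.1000 -0.2000]
Step 2: x=[3.0300 9.0297 15.9403] v=[0.2000 0.1970 -0.3970]
Step 3: x=[3.0600 9.0585 15.8815] v=[0.3000 0.2881 -0.5881]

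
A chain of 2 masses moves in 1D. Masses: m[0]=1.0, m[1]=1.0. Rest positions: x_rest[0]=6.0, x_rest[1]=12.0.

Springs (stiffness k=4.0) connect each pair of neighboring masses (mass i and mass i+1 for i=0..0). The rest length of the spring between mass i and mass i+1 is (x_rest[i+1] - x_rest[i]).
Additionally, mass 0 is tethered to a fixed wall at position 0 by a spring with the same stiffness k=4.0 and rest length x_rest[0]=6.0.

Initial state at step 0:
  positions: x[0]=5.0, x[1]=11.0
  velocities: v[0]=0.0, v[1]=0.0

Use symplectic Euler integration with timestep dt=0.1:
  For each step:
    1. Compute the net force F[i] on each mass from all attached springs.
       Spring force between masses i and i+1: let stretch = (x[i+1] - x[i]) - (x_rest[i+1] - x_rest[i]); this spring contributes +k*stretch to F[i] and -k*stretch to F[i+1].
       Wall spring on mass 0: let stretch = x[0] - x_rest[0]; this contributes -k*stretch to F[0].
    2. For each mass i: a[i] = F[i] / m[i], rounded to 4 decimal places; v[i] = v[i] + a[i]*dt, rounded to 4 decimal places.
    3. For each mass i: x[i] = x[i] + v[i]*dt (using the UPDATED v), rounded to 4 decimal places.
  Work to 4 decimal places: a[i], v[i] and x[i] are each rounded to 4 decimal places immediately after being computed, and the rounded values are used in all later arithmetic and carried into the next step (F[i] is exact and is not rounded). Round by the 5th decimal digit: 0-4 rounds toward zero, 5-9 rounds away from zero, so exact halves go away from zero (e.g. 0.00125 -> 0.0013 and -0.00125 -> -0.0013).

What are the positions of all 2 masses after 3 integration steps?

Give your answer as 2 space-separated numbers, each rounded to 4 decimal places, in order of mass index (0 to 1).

Step 0: x=[5.0000 11.0000] v=[0.0000 0.0000]
Step 1: x=[5.0400 11.0000] v=[0.4000 0.0000]
Step 2: x=[5.1168 11.0016] v=[0.7680 0.0160]
Step 3: x=[5.2243 11.0078] v=[1.0752 0.0621]

Answer: 5.2243 11.0078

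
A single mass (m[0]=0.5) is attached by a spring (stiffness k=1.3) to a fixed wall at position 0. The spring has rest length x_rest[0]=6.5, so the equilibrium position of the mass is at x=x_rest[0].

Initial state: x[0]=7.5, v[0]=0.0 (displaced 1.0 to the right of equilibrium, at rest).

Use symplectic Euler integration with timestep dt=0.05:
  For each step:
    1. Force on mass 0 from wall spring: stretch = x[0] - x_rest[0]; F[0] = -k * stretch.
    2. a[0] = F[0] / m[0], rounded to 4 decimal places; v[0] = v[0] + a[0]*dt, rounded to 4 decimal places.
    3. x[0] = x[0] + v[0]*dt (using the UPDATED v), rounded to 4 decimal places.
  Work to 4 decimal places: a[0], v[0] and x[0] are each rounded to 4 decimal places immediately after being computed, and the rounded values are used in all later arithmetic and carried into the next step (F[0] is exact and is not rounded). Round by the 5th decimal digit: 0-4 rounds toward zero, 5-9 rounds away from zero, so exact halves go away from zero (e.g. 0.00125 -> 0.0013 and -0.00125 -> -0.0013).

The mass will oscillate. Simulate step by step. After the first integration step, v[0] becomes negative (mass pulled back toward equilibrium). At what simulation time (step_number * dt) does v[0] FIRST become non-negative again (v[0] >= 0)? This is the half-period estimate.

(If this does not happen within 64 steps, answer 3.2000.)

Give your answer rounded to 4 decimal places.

Step 0: x=[7.5000] v=[0.0000]
Step 1: x=[7.4935] v=[-0.1300]
Step 2: x=[7.4805] v=[-0.2592]
Step 3: x=[7.4612] v=[-0.3867]
Step 4: x=[7.4356] v=[-0.5117]
Step 5: x=[7.4039] v=[-0.6333]
Step 6: x=[7.3664] v=[-0.7508]
Step 7: x=[7.3232] v=[-0.8634]
Step 8: x=[7.2747] v=[-0.9704]
Step 9: x=[7.2211] v=[-1.0711]
Step 10: x=[7.1629] v=[-1.1648]
Step 11: x=[7.1004] v=[-1.2510]
Step 12: x=[7.0339] v=[-1.3291]
Step 13: x=[6.9640] v=[-1.3985]
Step 14: x=[6.8911] v=[-1.4588]
Step 15: x=[6.8156] v=[-1.5096]
Step 16: x=[6.7381] v=[-1.5506]
Step 17: x=[6.6590] v=[-1.5816]
Step 18: x=[6.5789] v=[-1.6023]
Step 19: x=[6.4983] v=[-1.6126]
Step 20: x=[6.4177] v=[-1.6124]
Step 21: x=[6.3376] v=[-1.6017]
Step 22: x=[6.2586] v=[-1.5806]
Step 23: x=[6.1811] v=[-1.5492]
Step 24: x=[6.1057] v=[-1.5077]
Step 25: x=[6.0329] v=[-1.4564]
Step 26: x=[5.9631] v=[-1.3957]
Step 27: x=[5.8968] v=[-1.3259]
Step 28: x=[5.8344] v=[-1.2475]
Step 29: x=[5.7764] v=[-1.1610]
Step 30: x=[5.7231] v=[-1.0669]
Step 31: x=[5.6748] v=[-0.9659]
Step 32: x=[5.6319] v=[-0.8586]
Step 33: x=[5.5946] v=[-0.7457]
Step 34: x=[5.5632] v=[-0.6280]
Step 35: x=[5.5379] v=[-0.5062]
Step 36: x=[5.5188] v=[-0.3811]
Step 37: x=[5.5061] v=[-0.2535]
Step 38: x=[5.4999] v=[-0.1243]
Step 39: x=[5.5002] v=[0.0057]
First v>=0 after going negative at step 39, time=1.9500

Answer: 1.9500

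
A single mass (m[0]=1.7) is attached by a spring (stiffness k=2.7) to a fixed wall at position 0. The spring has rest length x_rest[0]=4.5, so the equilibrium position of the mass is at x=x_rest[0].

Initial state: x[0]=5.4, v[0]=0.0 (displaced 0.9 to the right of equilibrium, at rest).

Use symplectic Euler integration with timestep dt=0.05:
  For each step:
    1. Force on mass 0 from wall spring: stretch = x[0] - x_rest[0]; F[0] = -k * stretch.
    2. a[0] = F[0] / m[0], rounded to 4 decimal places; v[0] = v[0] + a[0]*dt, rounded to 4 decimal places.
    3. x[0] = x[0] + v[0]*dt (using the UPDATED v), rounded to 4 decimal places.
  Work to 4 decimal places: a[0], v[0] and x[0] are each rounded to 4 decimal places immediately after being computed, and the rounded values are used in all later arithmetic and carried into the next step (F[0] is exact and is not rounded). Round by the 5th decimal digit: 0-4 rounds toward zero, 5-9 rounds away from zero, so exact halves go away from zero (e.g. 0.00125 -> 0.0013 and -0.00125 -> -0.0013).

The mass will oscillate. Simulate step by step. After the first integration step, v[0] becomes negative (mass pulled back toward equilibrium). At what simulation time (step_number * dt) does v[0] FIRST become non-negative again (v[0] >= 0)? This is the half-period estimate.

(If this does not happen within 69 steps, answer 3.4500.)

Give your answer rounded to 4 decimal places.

Answer: 2.5000

Derivation:
Step 0: x=[5.4000] v=[0.0000]
Step 1: x=[5.3964] v=[-0.0715]
Step 2: x=[5.3893] v=[-0.1427]
Step 3: x=[5.3786] v=[-0.2133]
Step 4: x=[5.3644] v=[-0.2831]
Step 5: x=[5.3468] v=[-0.3517]
Step 6: x=[5.3259] v=[-0.4189]
Step 7: x=[5.3017] v=[-0.4845]
Step 8: x=[5.2743] v=[-0.5482]
Step 9: x=[5.2438] v=[-0.6097]
Step 10: x=[5.2104] v=[-0.6688]
Step 11: x=[5.1741] v=[-0.7252]
Step 12: x=[5.1352] v=[-0.7787]
Step 13: x=[5.0937] v=[-0.8291]
Step 14: x=[5.0499] v=[-0.8762]
Step 15: x=[5.0039] v=[-0.9199]
Step 16: x=[4.9559] v=[-0.9599]
Step 17: x=[4.9061] v=[-0.9961]
Step 18: x=[4.8547] v=[-1.0284]
Step 19: x=[4.8019] v=[-1.0566]
Step 20: x=[4.7479] v=[-1.0806]
Step 21: x=[4.6929] v=[-1.1003]
Step 22: x=[4.6371] v=[-1.1156]
Step 23: x=[4.5808] v=[-1.1265]
Step 24: x=[4.5242] v=[-1.1329]
Step 25: x=[4.4675] v=[-1.1348]
Step 26: x=[4.4109] v=[-1.1322]
Step 27: x=[4.3546] v=[-1.1251]
Step 28: x=[4.2989] v=[-1.1136]
Step 29: x=[4.2440] v=[-1.0976]
Step 30: x=[4.1901] v=[-1.0773]
Step 31: x=[4.1375] v=[-1.0527]
Step 32: x=[4.0863] v=[-1.0239]
Step 33: x=[4.0368] v=[-0.9910]
Step 34: x=[3.9891] v=[-0.9542]
Step 35: x=[3.9434] v=[-0.9136]
Step 36: x=[3.8999] v=[-0.8694]
Step 37: x=[3.8588] v=[-0.8217]
Step 38: x=[3.8203] v=[-0.7708]
Step 39: x=[3.7845] v=[-0.7168]
Step 40: x=[3.7515] v=[-0.6600]
Step 41: x=[3.7215] v=[-0.6006]
Step 42: x=[3.6946] v=[-0.5388]
Step 43: x=[3.6709] v=[-0.4748]
Step 44: x=[3.6505] v=[-0.4090]
Step 45: x=[3.6334] v=[-0.3415]
Step 46: x=[3.6198] v=[-0.2727]
Step 47: x=[3.6097] v=[-0.2028]
Step 48: x=[3.6031] v=[-0.1321]
Step 49: x=[3.6001] v=[-0.0609]
Step 50: x=[3.6006] v=[0.0106]
First v>=0 after going negative at step 50, time=2.5000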